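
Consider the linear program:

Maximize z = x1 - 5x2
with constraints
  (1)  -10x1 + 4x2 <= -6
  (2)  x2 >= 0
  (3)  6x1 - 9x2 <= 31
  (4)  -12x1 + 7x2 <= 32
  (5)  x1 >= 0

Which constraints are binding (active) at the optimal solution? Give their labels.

(2) and (3)

Vertices and z = x1 - 5x2:
  (3/5, 0) → z = 3/5
  (85/11, 196/11) → z = -895/11
  (31/6, 0) → z = 31/6
The feasible region is unbounded (it extends along (3, 2), (7, 12)), but z strictly decreases along every unbounded feasible direction, so there is no improving ray and the maximum is attained at a vertex.

The maximum is at (31/6, 0). Substituting into each constraint, equality holds for (2) and (3); the remaining constraints have slack.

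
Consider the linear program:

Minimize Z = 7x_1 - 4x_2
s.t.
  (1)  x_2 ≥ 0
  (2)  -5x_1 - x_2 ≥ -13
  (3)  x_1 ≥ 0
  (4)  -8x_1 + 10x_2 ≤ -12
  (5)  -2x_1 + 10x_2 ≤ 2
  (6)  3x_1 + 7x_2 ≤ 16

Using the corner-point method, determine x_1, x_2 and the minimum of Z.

x_1 = 3/2, x_2 = 0, minimum Z = 21/2

At the optimal vertex, x_2 = 0 and -8x_1 + 10x_2 = -12.
Solving simultaneously gives x_1 = 3/2, x_2 = 0.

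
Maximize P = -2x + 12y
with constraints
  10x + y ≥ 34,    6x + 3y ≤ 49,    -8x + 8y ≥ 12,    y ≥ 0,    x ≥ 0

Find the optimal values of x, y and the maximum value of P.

x = 53/24, y = 143/12, maximum P = 1663/12

Extreme points and P = -2x + 12y:
  (53/24, 143/12) → P = 1663/12
  (65/22, 49/11) → P = 523/11
  (89/18, 58/9) → P = 607/9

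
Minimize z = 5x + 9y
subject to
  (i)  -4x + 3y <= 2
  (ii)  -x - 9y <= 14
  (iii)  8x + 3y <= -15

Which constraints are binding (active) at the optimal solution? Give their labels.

Corner points and z = 5x + 9y:
  (-20/13, -18/13) → z = -262/13
  (-17/12, -11/9) → z = -217/12
  (-31/23, -97/69) → z = -446/23

The minimum is at (-20/13, -18/13). Substituting into each constraint, equality holds for (i) and (ii); the remaining constraints have slack.

(i) and (ii)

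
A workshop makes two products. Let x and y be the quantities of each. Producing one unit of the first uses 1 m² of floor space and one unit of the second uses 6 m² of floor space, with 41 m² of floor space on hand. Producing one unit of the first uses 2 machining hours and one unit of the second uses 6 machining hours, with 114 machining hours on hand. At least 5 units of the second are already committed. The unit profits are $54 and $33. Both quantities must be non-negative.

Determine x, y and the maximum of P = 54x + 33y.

x = 11, y = 5, maximum P = 759

Extreme points and P = 54x + 33y:
  (0, 41/6) → P = 451/2
  (0, 5) → P = 165
  (11, 5) → P = 759

At the optimal vertex, x + 6y = 41 and y = 5.
Solving simultaneously gives x = 11, y = 5.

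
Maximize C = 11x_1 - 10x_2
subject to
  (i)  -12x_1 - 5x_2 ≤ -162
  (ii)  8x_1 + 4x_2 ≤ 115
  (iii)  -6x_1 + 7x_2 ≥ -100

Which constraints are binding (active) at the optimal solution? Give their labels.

(ii) and (iii)

Extreme points and C = 11x_1 - 10x_2:
  (73/8, 21/2) → C = -37/8
  (43/3, -2) → C = 533/3
  (241/16, -11/8) → C = 2871/16

The maximum is at (241/16, -11/8). Substituting into each constraint, equality holds for (ii) and (iii); the remaining constraints have slack.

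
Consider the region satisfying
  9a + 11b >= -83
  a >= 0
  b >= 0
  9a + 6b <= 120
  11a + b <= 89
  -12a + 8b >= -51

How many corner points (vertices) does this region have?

5

Pairwise boundary intersections that survive every other constraint:
  (0, 0)
  (0, 20)
  (17/4, 0)
  (138/19, 173/19)
  (763/100, 507/100)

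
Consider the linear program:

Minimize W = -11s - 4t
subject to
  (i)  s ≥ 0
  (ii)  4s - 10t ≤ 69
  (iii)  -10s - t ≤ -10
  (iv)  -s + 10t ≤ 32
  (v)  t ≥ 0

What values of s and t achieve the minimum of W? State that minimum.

The optimum lies where 4s - 10t = 69 and -s + 10t = 32.
Solving simultaneously gives s = 101/3, t = 197/30.

s = 101/3, t = 197/30, minimum W = -1983/5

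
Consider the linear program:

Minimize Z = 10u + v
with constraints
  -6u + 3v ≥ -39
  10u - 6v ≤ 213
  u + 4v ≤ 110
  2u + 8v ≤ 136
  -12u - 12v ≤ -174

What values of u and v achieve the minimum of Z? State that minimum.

u = -10/3, v = 107/6, minimum Z = -31/2

Extreme points and Z = 10u + v:
  (40/3, 41/3) → Z = 147
  (55/6, 16/3) → Z = 97
  (-10/3, 107/6) → Z = -31/2

The optimum lies where 2u + 8v = 136 and -12u - 12v = -174.
Solving simultaneously gives u = -10/3, v = 107/6.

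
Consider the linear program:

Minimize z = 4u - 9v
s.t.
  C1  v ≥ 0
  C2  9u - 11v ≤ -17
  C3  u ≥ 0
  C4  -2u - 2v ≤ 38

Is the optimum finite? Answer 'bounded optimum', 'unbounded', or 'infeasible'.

unbounded

From the feasible point (0, 17/11), moving in the direction (0, 1) keeps every constraint satisfied while z decreases without bound.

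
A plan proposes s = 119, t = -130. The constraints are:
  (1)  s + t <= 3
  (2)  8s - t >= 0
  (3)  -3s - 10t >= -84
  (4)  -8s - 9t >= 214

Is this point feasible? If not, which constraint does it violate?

(1): -11 ≤ 3 ✓
(2): 1082 ≥ 0 ✓
(3): 943 ≥ -84 ✓
(4): 218 ≥ 214 ✓

feasible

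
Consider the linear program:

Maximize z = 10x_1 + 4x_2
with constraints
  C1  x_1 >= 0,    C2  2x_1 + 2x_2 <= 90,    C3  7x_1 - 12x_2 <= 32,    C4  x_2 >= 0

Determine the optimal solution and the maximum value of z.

x_1 = 572/19, x_2 = 283/19, maximum z = 6852/19

Feasible corners and z = 10x_1 + 4x_2:
  (0, 45) → z = 180
  (0, 0) → z = 0
  (572/19, 283/19) → z = 6852/19
  (32/7, 0) → z = 320/7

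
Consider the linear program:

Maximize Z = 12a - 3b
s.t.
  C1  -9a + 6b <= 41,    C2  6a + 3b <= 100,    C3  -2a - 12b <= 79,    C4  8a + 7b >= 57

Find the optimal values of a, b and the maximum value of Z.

a = 479/22, b = -337/33, maximum Z = 3211/11

Extreme points and Z = 12a - 3b:
  (53/7, 382/21) → Z = 254/7
  (55/111, 841/111) → Z = -621/37
  (479/22, -337/33) → Z = 3211/11
  (1237/82, -373/41) → Z = 8541/41

At the optimal vertex, 6a + 3b = 100 and -2a - 12b = 79.
Solving simultaneously gives a = 479/22, b = -337/33.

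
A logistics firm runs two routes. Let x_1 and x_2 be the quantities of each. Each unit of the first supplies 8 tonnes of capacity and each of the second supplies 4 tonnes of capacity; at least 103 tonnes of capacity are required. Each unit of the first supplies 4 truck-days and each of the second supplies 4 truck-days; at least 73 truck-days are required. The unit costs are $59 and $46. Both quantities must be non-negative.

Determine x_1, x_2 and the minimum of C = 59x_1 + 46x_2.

x_1 = 15/2, x_2 = 43/4, minimum C = 937

Feasible corners and C = 59x_1 + 46x_2:
  (0, 103/4) → C = 2369/2
  (73/4, 0) → C = 4307/4
  (15/2, 43/4) → C = 937
The feasible region is unbounded (it extends along (0, 1), (1, 0)), but C strictly increases along every unbounded feasible direction, so there is no improving ray and the minimum is attained at a vertex.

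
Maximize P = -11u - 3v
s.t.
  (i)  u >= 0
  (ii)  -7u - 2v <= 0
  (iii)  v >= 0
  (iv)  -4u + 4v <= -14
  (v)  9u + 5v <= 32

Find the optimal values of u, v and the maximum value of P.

u = 7/2, v = 0, maximum P = -77/2

Vertices and P = -11u - 3v:
  (7/2, 0) → P = -77/2
  (32/9, 0) → P = -352/9
  (99/28, 1/28) → P = -39

The binding constraints are v = 0 and -4u + 4v = -14.
Solving simultaneously gives u = 7/2, v = 0.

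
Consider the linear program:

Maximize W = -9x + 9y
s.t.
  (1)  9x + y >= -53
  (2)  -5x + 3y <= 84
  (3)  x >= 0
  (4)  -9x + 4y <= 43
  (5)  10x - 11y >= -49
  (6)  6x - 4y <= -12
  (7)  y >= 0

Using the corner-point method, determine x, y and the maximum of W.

x = 0, y = 49/11, maximum W = 441/11

Vertices and W = -9x + 9y:
  (0, 49/11) → W = 441/11
  (0, 3) → W = 27
  (32/13, 87/13) → W = 495/13

At the optimal vertex, x = 0 and 10x - 11y = -49.
Solving simultaneously gives x = 0, y = 49/11.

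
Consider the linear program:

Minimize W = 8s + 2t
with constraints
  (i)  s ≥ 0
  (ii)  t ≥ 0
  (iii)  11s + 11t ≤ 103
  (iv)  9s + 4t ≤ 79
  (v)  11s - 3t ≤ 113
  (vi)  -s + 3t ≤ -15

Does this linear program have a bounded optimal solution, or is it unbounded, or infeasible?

infeasible

The boundaries s = 0 and t = 0 meet at (0, 0), but that point violates -s + 3t ≤ -15. Every candidate vertex is excluded by some other constraint, so the feasible region is empty.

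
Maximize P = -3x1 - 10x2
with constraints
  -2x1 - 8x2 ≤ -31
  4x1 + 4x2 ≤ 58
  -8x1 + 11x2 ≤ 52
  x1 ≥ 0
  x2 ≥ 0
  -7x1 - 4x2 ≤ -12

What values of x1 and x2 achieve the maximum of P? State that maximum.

The optimum lies where -2x1 - 8x2 = -31 and x1 = 0.
Solving simultaneously gives x1 = 0, x2 = 31/8.

x1 = 0, x2 = 31/8, maximum P = -155/4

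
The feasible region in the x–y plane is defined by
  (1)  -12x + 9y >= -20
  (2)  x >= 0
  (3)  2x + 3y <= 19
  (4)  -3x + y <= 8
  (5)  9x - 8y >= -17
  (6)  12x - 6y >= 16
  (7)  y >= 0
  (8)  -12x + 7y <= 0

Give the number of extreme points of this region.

4

Pairwise boundary intersections that survive every other constraint:
  (77/18, 94/27)
  (5/3, 0)
  (27/8, 49/12)
  (4/3, 0)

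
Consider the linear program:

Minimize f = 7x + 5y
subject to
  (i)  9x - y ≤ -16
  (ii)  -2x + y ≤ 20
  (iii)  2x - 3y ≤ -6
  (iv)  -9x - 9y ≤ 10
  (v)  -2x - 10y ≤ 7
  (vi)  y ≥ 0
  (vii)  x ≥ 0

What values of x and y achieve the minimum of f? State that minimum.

Vertices and f = 7x + 5y:
  (4/7, 148/7) → f = 768/7
  (0, 16) → f = 80
  (0, 20) → f = 100

The optimum lies where 9x - y = -16 and x = 0.
Solving simultaneously gives x = 0, y = 16.

x = 0, y = 16, minimum f = 80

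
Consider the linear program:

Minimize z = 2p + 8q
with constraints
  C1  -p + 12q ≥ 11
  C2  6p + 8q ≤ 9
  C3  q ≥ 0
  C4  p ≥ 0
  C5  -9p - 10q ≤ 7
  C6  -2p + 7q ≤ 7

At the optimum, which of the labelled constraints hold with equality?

C1 and C4

Feasible corners and z = 2p + 8q:
  (1/4, 15/16) → z = 8
  (0, 11/12) → z = 22/3
  (7/58, 30/29) → z = 247/29
  (0, 1) → z = 8

The minimum is at (0, 11/12). Substituting into each constraint, equality holds for C1 and C4; the remaining constraints have slack.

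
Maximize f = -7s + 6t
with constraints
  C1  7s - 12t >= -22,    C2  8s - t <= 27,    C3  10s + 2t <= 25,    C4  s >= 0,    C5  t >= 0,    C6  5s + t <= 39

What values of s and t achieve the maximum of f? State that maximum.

s = 0, t = 11/6, maximum f = 11

Vertices and f = -7s + 6t:
  (128/67, 395/134) → f = 289/67
  (0, 11/6) → f = 11
  (5/2, 0) → f = -35/2
  (0, 0) → f = 0

The binding constraints are 7s - 12t = -22 and s = 0.
Solving simultaneously gives s = 0, t = 11/6.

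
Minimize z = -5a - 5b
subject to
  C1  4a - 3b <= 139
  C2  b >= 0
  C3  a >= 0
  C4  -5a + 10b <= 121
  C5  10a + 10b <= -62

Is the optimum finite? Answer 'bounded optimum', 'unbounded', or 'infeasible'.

The boundaries 4a - 3b = 139 and b = 0 meet at (139/4, 0), but that point violates 10a + 10b ≤ -62. Every candidate vertex is excluded by some other constraint, so the feasible region is empty.

infeasible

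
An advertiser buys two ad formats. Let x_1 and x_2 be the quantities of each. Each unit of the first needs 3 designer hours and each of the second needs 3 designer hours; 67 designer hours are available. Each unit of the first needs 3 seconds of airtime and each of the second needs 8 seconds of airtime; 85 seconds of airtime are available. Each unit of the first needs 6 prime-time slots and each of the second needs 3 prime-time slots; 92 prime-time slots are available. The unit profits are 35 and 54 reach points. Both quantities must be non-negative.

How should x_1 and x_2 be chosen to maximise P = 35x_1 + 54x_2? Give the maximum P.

x_1 = 37/3, x_2 = 6, maximum P = 2267/3

Vertices and P = 35x_1 + 54x_2:
  (0, 0) → P = 0
  (0, 85/8) → P = 2295/4
  (46/3, 0) → P = 1610/3
  (37/3, 6) → P = 2267/3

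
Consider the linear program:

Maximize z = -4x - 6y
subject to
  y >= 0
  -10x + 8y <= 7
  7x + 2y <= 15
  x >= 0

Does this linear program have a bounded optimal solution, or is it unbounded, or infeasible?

bounded optimum

Feasible corners and z = -4x - 6y:
  (15/7, 0) → z = -60/7
  (0, 0) → z = 0
  (53/38, 199/76) → z = -809/38
  (0, 7/8) → z = -21/4
The feasible region has finitely many vertices and no improving ray; the maximum is 0 at (0, 0).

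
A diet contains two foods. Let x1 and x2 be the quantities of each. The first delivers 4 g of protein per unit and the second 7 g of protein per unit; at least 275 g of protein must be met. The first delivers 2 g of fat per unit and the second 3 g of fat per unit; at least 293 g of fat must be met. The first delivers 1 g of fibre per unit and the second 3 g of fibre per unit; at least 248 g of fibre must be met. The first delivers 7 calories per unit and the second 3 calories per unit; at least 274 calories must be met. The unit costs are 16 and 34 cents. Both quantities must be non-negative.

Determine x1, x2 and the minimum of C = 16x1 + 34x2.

The feasible region is unbounded (it extends along (0, 1), (1, 0)), but C strictly increases along every unbounded feasible direction, so there is no improving ray and the minimum is attained at a vertex.

The optimum lies where 2x1 + 3x2 = 293 and x1 + 3x2 = 248.
Solving simultaneously gives x1 = 45, x2 = 203/3.

x1 = 45, x2 = 203/3, minimum C = 9062/3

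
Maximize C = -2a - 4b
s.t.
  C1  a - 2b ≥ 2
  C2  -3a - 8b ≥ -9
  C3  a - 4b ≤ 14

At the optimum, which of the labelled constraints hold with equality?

C1 and C3

Extreme points and C = -2a - 4b:
  (17/7, 3/14) → C = -40/7
  (-10, -6) → C = 44
  (37/5, -33/20) → C = -41/5

The maximum is at (-10, -6). Substituting into each constraint, equality holds for C1 and C3; the remaining constraints have slack.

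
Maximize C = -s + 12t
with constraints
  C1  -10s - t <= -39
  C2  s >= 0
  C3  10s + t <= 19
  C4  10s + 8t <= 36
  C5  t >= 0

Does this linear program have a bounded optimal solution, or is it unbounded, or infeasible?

infeasible

Constraints -10s - t ≤ -39 and 10s + t ≤ 19 have parallel boundaries but demand opposite sides — no point can satisfy both, so the region is empty.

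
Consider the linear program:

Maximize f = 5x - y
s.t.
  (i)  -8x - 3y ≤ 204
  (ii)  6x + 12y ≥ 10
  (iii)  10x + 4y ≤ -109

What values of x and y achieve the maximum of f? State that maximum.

x = -337/24, y = 377/48, maximum f = -1249/16

Corner points and f = 5x - y:
  (-413/13, 652/39) → f = -6847/39
  (-489/2, 584) → f = -3613/2
  (-337/24, 377/48) → f = -1249/16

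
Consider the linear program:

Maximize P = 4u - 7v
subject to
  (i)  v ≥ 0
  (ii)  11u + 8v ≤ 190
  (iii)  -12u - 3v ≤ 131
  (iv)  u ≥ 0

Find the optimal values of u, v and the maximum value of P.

u = 190/11, v = 0, maximum P = 760/11

Feasible corners and P = 4u - 7v:
  (190/11, 0) → P = 760/11
  (0, 0) → P = 0
  (0, 95/4) → P = -665/4

At the optimal vertex, v = 0 and 11u + 8v = 190.
Solving simultaneously gives u = 190/11, v = 0.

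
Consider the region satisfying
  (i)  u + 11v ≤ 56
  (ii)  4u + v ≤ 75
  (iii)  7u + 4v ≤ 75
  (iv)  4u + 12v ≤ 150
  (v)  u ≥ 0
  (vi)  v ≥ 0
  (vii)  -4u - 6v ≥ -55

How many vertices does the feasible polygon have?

5

Intersecting each pair of boundary lines and keeping only the points that satisfy every inequality leaves:
  (0, 56/11)
  (269/38, 169/38)
  (75/7, 0)
  (115/13, 85/26)
  (0, 0)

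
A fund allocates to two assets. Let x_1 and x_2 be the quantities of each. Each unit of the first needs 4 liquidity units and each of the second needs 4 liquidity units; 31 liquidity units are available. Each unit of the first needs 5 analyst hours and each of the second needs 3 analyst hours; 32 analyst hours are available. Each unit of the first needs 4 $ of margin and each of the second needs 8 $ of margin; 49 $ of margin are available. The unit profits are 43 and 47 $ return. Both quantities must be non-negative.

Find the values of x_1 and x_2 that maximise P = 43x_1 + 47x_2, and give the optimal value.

x_1 = 13/4, x_2 = 9/2, maximum P = 1405/4

The optimum lies where 4x_1 + 4x_2 = 31 and 4x_1 + 8x_2 = 49.
Solving simultaneously gives x_1 = 13/4, x_2 = 9/2.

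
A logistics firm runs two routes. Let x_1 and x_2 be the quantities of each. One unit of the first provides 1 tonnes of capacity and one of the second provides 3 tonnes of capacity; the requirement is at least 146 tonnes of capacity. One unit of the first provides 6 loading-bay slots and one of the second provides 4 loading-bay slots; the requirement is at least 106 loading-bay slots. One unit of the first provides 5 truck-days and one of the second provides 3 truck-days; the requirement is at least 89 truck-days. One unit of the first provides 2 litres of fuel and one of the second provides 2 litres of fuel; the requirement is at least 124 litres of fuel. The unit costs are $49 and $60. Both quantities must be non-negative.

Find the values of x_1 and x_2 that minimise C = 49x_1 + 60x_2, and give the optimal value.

Corner points and C = 49x_1 + 60x_2:
  (0, 62) → C = 3720
  (146, 0) → C = 7154
  (20, 42) → C = 3500
The feasible region is unbounded (it extends along (0, 1), (1, 0)), but C strictly increases along every unbounded feasible direction, so there is no improving ray and the minimum is attained at a vertex.

At the optimal vertex, x_1 + 3x_2 = 146 and 2x_1 + 2x_2 = 124.
Solving simultaneously gives x_1 = 20, x_2 = 42.

x_1 = 20, x_2 = 42, minimum C = 3500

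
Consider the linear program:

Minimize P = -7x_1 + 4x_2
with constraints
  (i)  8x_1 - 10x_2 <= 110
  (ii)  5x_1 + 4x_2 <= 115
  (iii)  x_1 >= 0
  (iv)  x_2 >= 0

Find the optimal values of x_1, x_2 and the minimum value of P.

x_1 = 795/41, x_2 = 185/41, minimum P = -4825/41

At the optimal vertex, 8x_1 - 10x_2 = 110 and 5x_1 + 4x_2 = 115.
Solving simultaneously gives x_1 = 795/41, x_2 = 185/41.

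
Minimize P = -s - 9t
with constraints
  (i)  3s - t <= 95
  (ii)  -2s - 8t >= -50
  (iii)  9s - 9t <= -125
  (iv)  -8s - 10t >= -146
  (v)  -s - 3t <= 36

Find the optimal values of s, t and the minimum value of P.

s = -219, t = 61, minimum P = -330

Corner points and P = -s - 9t:
  (-55/9, 70/9) → P = -575/9
  (-219, 61) → P = -330
  (-233/12, -199/36) → P = 415/6

At the optimal vertex, -2s - 8t = -50 and -s - 3t = 36.
Solving simultaneously gives s = -219, t = 61.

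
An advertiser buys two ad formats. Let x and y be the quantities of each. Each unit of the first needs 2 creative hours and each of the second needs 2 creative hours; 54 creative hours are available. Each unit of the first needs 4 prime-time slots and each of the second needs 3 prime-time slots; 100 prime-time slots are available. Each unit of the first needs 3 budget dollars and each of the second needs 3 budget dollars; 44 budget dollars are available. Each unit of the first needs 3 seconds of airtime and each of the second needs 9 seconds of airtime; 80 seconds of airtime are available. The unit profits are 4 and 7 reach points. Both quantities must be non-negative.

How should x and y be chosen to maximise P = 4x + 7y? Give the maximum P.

The binding constraints are 3x + 3y = 44 and 3x + 9y = 80.
Solving simultaneously gives x = 26/3, y = 6.

x = 26/3, y = 6, maximum P = 230/3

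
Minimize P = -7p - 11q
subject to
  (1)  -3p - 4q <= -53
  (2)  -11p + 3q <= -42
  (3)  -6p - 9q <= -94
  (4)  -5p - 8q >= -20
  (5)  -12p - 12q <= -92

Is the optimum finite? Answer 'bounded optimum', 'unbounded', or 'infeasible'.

From the feasible point (572/3, -350/3), moving in the direction (8, -5) keeps every constraint satisfied while P decreases without bound.

unbounded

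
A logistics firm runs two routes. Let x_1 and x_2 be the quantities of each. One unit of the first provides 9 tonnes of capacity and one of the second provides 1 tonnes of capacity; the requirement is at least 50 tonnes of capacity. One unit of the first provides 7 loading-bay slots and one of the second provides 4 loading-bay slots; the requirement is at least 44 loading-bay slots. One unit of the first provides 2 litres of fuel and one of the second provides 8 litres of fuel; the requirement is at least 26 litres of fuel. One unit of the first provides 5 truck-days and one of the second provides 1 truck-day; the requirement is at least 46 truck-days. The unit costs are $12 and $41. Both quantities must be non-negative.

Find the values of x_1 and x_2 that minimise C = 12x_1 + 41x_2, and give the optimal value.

Vertices and C = 12x_1 + 41x_2:
  (0, 50) → C = 2050
  (13, 0) → C = 156
  (1, 41) → C = 1693
  (9, 1) → C = 149
The feasible region is unbounded (it extends along (0, 1), (1, 0)), but C strictly increases along every unbounded feasible direction, so there is no improving ray and the minimum is attained at a vertex.

The binding constraints are 2x_1 + 8x_2 = 26 and 5x_1 + x_2 = 46.
Solving simultaneously gives x_1 = 9, x_2 = 1.

x_1 = 9, x_2 = 1, minimum C = 149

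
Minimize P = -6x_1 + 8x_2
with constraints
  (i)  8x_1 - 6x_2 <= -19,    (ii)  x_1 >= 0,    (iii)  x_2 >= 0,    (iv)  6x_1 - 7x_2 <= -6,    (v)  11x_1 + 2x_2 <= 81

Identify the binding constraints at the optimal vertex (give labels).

(i) and (ii)

Feasible corners and P = -6x_1 + 8x_2:
  (0, 19/6) → P = 76/3
  (224/41, 857/82) → P = 2084/41
  (0, 81/2) → P = 324

The minimum is at (0, 19/6). Substituting into each constraint, equality holds for (i) and (ii); the remaining constraints have slack.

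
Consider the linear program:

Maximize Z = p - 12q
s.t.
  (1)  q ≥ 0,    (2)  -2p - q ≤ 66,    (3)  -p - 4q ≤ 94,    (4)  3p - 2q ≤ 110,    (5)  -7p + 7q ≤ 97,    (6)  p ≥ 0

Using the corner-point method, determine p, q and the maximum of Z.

Vertices and Z = p - 12q:
  (110/3, 0) → Z = 110/3
  (0, 0) → Z = 0
  (964/7, 1061/7) → Z = -11768/7
  (0, 97/7) → Z = -1164/7

p = 110/3, q = 0, maximum Z = 110/3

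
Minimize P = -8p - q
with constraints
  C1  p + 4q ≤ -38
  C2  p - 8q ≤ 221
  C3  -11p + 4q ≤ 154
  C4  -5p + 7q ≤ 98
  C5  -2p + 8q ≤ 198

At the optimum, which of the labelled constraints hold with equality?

C1 and C2

Extreme points and P = -8p - q:
  (145/3, -259/12) → P = -4381/12
  (-16, -11/2) → P = 267/2
  (-529/21, -2585/84) → P = 19513/84

The minimum is at (145/3, -259/12). Substituting into each constraint, equality holds for C1 and C2; the remaining constraints have slack.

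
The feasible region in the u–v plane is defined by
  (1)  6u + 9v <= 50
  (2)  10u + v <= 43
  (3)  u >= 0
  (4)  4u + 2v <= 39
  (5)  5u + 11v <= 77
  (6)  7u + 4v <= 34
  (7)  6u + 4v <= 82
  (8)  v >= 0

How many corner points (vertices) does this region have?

Pairwise boundary intersections that survive every other constraint:
  (0, 50/9)
  (106/39, 146/39)
  (46/11, 13/11)
  (43/10, 0)
  (0, 0)

5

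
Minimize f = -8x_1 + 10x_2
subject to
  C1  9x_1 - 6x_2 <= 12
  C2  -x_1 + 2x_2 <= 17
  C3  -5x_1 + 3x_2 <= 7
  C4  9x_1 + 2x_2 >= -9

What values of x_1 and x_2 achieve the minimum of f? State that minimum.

x_1 = -5/12, x_2 = -21/8, minimum f = -275/12

Vertices and f = -8x_1 + 10x_2:
  (21/2, 55/4) → f = 107/2
  (-5/12, -21/8) → f = -275/12
  (37/7, 78/7) → f = 484/7
  (-41/37, 18/37) → f = 508/37

The optimum lies where 9x_1 - 6x_2 = 12 and 9x_1 + 2x_2 = -9.
Solving simultaneously gives x_1 = -5/12, x_2 = -21/8.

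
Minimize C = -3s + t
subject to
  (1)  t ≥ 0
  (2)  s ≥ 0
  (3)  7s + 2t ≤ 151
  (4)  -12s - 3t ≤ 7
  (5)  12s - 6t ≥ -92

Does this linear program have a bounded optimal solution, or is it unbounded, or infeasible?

bounded optimum

Extreme points and C = -3s + t:
  (0, 0) → C = 0
  (151/7, 0) → C = -453/7
  (0, 46/3) → C = 46/3
  (361/33, 1228/33) → C = 145/33
The feasible region has finitely many vertices and no improving ray; the minimum is -453/7 at (151/7, 0).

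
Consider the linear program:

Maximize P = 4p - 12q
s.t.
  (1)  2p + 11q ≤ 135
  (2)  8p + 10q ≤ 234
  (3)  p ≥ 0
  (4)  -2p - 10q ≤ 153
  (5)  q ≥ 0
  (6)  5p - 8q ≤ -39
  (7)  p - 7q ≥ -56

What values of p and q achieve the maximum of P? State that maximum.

Corner points and P = 4p - 12q:
  (0, 39/8) → P = -117/2
  (0, 8) → P = -96
  (175/27, 241/27) → P = -2192/27

p = 0, q = 39/8, maximum P = -117/2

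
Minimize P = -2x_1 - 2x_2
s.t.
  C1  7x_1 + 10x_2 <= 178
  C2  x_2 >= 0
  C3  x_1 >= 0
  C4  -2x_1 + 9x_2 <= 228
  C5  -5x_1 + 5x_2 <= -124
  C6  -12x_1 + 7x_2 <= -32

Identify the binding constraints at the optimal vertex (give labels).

Feasible corners and P = -2x_1 - 2x_2:
  (178/7, 0) → P = -356/7
  (426/17, 22/85) → P = -4304/85
  (124/5, 0) → P = -248/5

The minimum is at (178/7, 0). Substituting into each constraint, equality holds for C1 and C2; the remaining constraints have slack.

C1 and C2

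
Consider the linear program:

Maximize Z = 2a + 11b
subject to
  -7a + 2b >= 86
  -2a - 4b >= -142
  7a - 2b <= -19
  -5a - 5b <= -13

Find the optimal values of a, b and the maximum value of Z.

Feasible corners and Z = 2a + 11b:
  (-15/8, 583/16) → Z = 6353/16
  (-404/45, 521/45) → Z = 547/5
  (-329/5, 342/5) → Z = 3104/5

At the optimal vertex, -2a - 4b = -142 and -5a - 5b = -13.
Solving simultaneously gives a = -329/5, b = 342/5.

a = -329/5, b = 342/5, maximum Z = 3104/5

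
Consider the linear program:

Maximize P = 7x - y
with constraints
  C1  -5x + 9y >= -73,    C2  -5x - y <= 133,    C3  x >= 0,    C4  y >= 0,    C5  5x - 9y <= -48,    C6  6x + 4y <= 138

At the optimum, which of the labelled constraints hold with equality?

Vertices and P = 7x - y:
  (0, 16/3) → P = -16/3
  (0, 69/2) → P = -69/2
  (525/37, 489/37) → P = 3186/37

The maximum is at (525/37, 489/37). Substituting into each constraint, equality holds for C5 and C6; the remaining constraints have slack.

C5 and C6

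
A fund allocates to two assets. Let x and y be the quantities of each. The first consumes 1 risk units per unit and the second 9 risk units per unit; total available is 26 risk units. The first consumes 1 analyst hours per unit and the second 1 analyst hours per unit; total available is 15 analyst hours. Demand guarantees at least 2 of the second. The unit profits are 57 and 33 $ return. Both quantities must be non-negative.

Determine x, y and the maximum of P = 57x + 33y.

Corner points and P = 57x + 33y:
  (0, 26/9) → P = 286/3
  (0, 2) → P = 66
  (8, 2) → P = 522

x = 8, y = 2, maximum P = 522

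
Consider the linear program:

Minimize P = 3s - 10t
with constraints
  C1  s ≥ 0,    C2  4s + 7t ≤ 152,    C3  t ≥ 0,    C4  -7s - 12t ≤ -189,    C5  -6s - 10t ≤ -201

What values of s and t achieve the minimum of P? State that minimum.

s = 0, t = 152/7, minimum P = -1520/7

Feasible corners and P = 3s - 10t:
  (0, 152/7) → P = -1520/7
  (0, 201/10) → P = -201
  (38, 0) → P = 114
  (67/2, 0) → P = 201/2

The optimum lies where s = 0 and 4s + 7t = 152.
Solving simultaneously gives s = 0, t = 152/7.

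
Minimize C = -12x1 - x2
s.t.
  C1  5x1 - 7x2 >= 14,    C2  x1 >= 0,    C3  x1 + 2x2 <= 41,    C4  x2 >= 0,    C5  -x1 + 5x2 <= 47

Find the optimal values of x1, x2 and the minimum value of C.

x1 = 41, x2 = 0, minimum C = -492

At the optimal vertex, x1 + 2x2 = 41 and x2 = 0.
Solving simultaneously gives x1 = 41, x2 = 0.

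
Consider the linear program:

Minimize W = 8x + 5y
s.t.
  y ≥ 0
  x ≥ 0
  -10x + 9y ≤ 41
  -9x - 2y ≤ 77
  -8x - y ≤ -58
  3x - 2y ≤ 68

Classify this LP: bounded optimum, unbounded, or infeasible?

Vertices and W = 8x + 5y:
  (29/4, 0) → W = 58
  (68/3, 0) → W = 544/3
  (481/82, 454/41) → W = 4194/41
  (694/7, 803/7) → W = 9567/7
The feasible region has finitely many vertices and no improving ray; the minimum is 58 at (29/4, 0).

bounded optimum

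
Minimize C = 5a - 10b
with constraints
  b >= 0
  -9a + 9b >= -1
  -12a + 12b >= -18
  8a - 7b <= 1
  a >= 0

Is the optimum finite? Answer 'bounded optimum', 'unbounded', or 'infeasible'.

unbounded

From the feasible point (1/9, 0), moving in the direction (0, 1) keeps every constraint satisfied while C decreases without bound.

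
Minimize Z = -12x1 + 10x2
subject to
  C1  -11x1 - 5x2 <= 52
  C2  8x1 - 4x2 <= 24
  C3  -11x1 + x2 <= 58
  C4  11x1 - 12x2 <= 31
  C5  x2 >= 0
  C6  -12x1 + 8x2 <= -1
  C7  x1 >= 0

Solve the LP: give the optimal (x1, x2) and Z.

Extreme points and Z = -12x1 + 10x2:
  (41/13, 4/13) → Z = -452/13
  (47/4, 35/2) → Z = 34
  (31/11, 0) → Z = -372/11
  (1/12, 0) → Z = -1

The binding constraints are 8x1 - 4x2 = 24 and 11x1 - 12x2 = 31.
Solving simultaneously gives x1 = 41/13, x2 = 4/13.

x1 = 41/13, x2 = 4/13, minimum Z = -452/13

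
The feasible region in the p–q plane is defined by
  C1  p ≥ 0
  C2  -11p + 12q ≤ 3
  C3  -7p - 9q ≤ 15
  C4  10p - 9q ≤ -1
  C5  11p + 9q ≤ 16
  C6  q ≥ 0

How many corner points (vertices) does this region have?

3

The feasible vertices (each the meet of two boundaries and inside every other half-plane) are:
  (0, 1/4)
  (0, 1/9)
  (5/7, 19/21)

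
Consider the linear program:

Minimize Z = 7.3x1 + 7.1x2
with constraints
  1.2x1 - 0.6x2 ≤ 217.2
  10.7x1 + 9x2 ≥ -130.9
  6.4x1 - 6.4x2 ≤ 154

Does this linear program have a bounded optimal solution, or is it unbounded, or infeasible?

bounded optimum

Feasible corners and Z = 7.3x1 + 7.1x2:
  (337.9375, 313.875) → Z = 4695.45625
  (6853/1576, -62139/3152) → Z = -3411331/31520
The feasible region has finitely many vertices and no improving ray; the minimum is -3411331/31520 at (6853/1576, -62139/3152).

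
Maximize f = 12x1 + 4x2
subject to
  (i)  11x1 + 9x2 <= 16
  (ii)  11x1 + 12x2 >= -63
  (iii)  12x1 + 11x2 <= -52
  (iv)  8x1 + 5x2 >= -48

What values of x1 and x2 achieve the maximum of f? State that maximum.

Corner points and f = 12x1 + 4x2:
  (3, -8) → f = 4
  (-261/41, 24/41) → f = -3036/41
  (-67/7, 40/7) → f = -92

x1 = 3, x2 = -8, maximum f = 4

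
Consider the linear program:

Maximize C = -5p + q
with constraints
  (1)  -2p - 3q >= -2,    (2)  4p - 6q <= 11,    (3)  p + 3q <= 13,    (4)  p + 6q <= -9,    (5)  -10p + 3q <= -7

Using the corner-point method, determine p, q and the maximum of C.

At the optimal vertex, 4p - 6q = 11 and -10p + 3q = -7.
Solving simultaneously gives p = 3/16, q = -41/24.

p = 3/16, q = -41/24, maximum C = -127/48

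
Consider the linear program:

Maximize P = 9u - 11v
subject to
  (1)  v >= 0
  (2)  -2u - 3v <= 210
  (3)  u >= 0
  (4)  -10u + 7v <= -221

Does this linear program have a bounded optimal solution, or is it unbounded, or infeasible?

From the feasible point (221/10, 0), moving in the direction (1, 0) keeps every constraint satisfied while P increases without bound.

unbounded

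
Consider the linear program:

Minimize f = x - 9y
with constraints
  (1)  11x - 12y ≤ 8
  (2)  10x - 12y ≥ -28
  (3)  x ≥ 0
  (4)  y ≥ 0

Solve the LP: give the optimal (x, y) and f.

Feasible corners and f = x - 9y:
  (36, 97/3) → f = -255
  (8/11, 0) → f = 8/11
  (0, 7/3) → f = -21
  (0, 0) → f = 0

At the optimal vertex, 11x - 12y = 8 and 10x - 12y = -28.
Solving simultaneously gives x = 36, y = 97/3.

x = 36, y = 97/3, minimum f = -255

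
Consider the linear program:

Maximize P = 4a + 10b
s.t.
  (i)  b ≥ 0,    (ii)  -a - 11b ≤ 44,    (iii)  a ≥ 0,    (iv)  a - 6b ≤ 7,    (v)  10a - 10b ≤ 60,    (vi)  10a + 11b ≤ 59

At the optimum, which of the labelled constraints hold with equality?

(iii) and (vi)

Corner points and P = 4a + 10b:
  (0, 0) → P = 0
  (59/10, 0) → P = 118/5
  (0, 59/11) → P = 590/11

The maximum is at (0, 59/11). Substituting into each constraint, equality holds for (iii) and (vi); the remaining constraints have slack.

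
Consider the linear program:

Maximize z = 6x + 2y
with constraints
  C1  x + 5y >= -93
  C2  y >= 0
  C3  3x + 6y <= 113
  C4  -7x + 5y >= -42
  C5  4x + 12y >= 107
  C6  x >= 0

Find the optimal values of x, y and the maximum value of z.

x = 43/3, y = 35/3, maximum z = 328/3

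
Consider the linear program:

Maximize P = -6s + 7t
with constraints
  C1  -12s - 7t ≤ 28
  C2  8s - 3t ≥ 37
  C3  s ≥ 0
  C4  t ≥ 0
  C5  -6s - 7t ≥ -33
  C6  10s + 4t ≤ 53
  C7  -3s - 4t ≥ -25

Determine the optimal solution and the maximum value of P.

s = 179/37, t = 21/37, maximum P = -927/37

Extreme points and P = -6s + 7t:
  (37/8, 0) → P = -111/4
  (179/37, 21/37) → P = -927/37
  (53/10, 0) → P = -159/5
  (239/46, 6/23) → P = -675/23

The optimum lies where 8s - 3t = 37 and -6s - 7t = -33.
Solving simultaneously gives s = 179/37, t = 21/37.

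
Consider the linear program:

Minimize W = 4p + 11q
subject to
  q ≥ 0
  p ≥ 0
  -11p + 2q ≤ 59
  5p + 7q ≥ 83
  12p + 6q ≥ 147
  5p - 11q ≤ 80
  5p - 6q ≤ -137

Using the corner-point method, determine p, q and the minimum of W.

p = 10/17, q = 793/34, minimum W = 8803/34

Extreme points and W = 4p + 11q:
  (0, 59/2) → W = 649/2
  (0, 49/2) → W = 539/2
  (10/17, 793/34) → W = 8803/34
The feasible region is unbounded (it extends along (6, 5), (2, 11)), but W strictly increases along every unbounded feasible direction, so there is no improving ray and the minimum is attained at a vertex.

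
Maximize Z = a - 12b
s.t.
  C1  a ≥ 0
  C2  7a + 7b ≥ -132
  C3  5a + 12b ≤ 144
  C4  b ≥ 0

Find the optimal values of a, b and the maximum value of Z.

a = 144/5, b = 0, maximum Z = 144/5

Corner points and Z = a - 12b:
  (0, 12) → Z = -144
  (0, 0) → Z = 0
  (144/5, 0) → Z = 144/5

The optimum lies where 5a + 12b = 144 and b = 0.
Solving simultaneously gives a = 144/5, b = 0.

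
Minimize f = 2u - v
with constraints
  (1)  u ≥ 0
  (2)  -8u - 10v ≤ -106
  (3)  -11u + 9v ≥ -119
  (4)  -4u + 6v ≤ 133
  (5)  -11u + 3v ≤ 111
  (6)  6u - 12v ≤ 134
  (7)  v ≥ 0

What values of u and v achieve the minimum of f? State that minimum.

u = 0, v = 133/6, minimum f = -133/6

Vertices and f = 2u - v:
  (0, 53/5) → f = -53/5
  (0, 133/6) → f = -133/6
  (1072/91, 107/91) → f = 291/13
  (637/10, 1939/30) → f = 1883/30

At the optimal vertex, u = 0 and -4u + 6v = 133.
Solving simultaneously gives u = 0, v = 133/6.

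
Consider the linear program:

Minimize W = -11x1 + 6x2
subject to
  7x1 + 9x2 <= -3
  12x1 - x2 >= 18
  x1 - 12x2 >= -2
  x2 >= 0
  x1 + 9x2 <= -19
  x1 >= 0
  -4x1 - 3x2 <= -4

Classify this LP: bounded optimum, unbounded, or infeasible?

infeasible

The boundaries 7x1 + 9x2 = -3 and -4x1 - 3x2 = -4 meet at (3, -8/3), but that point violates x2 ≥ 0. Every candidate vertex is excluded by some other constraint, so the feasible region is empty.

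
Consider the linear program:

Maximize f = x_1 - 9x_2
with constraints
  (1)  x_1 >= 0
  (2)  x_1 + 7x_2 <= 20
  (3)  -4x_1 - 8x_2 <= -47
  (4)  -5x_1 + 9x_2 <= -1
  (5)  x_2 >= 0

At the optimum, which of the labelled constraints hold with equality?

(2) and (5)

Feasible corners and f = x_1 - 9x_2:
  (169/20, 33/20) → f = -32/5
  (20, 0) → f = 20
  (47/4, 0) → f = 47/4

The maximum is at (20, 0). Substituting into each constraint, equality holds for (2) and (5); the remaining constraints have slack.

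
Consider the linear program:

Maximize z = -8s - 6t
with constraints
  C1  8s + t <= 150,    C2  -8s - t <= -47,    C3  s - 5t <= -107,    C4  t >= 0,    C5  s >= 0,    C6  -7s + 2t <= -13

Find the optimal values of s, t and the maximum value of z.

s = 93/11, t = 254/11, maximum z = -2268/11

Feasible corners and z = -8s - 6t:
  (643/41, 1006/41) → z = -11180/41
  (313/23, 946/23) → z = -8180/23
  (93/11, 254/11) → z = -2268/11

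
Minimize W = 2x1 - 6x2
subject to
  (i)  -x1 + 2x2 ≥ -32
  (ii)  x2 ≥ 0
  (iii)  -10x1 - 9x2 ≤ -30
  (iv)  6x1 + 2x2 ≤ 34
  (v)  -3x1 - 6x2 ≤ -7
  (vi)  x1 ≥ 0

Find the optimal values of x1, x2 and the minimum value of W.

x1 = 0, x2 = 17, minimum W = -102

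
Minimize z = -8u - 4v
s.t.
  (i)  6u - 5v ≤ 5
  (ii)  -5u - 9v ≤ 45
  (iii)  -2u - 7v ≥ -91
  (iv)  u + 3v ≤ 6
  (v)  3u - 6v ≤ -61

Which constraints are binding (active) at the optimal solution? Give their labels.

(iv) and (v)

Corner points and z = -8u - 4v:
  (-63/2, 25/2) → z = 202
  (-273/19, 170/57) → z = 5872/57
  (-49/5, 79/15) → z = 172/3

The minimum is at (-49/5, 79/15). Substituting into each constraint, equality holds for (iv) and (v); the remaining constraints have slack.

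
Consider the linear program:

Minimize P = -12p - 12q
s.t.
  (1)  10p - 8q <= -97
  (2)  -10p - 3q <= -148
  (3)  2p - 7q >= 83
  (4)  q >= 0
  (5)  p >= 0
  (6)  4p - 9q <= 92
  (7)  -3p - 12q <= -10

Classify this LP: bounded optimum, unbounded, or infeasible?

The boundaries 10p - 8q = -97 and -10p - 3q = -148 meet at (893/110, 245/11), but that point violates 2p - 7q ≥ 83. Every candidate vertex is excluded by some other constraint, so the feasible region is empty.

infeasible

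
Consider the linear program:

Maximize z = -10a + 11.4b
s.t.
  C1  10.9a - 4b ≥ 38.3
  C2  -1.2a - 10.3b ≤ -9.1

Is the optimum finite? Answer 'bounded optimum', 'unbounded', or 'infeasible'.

unbounded

From the feasible point (43089/11707, 5323/11707), moving in the direction (4, 10.9) keeps every constraint satisfied while z increases without bound.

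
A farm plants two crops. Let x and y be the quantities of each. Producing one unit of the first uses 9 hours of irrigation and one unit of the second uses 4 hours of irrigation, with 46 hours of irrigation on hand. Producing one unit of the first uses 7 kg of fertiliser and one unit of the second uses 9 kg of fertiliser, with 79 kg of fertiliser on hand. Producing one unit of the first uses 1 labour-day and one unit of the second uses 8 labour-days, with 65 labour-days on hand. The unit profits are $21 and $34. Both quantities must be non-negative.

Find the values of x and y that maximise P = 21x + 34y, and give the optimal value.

x = 1, y = 8, maximum P = 293

Corner points and P = 21x + 34y:
  (0, 0) → P = 0
  (0, 65/8) → P = 1105/4
  (46/9, 0) → P = 322/3
  (98/53, 389/53) → P = 15284/53
  (1, 8) → P = 293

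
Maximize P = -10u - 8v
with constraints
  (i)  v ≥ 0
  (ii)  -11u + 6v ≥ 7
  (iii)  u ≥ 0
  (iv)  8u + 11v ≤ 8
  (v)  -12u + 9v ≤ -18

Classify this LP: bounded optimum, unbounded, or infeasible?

infeasible

The boundaries 8u + 11v = 8 and -12u + 9v = -18 meet at (45/34, -4/17), but that point violates v ≥ 0. Every candidate vertex is excluded by some other constraint, so the feasible region is empty.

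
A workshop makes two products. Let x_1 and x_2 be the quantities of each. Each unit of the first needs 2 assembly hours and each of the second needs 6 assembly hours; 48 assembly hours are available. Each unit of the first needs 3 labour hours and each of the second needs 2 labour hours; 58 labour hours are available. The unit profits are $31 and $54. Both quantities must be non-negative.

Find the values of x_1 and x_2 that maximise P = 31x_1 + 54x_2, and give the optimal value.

x_1 = 18, x_2 = 2, maximum P = 666

Corner points and P = 31x_1 + 54x_2:
  (0, 0) → P = 0
  (0, 8) → P = 432
  (58/3, 0) → P = 1798/3
  (18, 2) → P = 666

The optimum lies where 2x_1 + 6x_2 = 48 and 3x_1 + 2x_2 = 58.
Solving simultaneously gives x_1 = 18, x_2 = 2.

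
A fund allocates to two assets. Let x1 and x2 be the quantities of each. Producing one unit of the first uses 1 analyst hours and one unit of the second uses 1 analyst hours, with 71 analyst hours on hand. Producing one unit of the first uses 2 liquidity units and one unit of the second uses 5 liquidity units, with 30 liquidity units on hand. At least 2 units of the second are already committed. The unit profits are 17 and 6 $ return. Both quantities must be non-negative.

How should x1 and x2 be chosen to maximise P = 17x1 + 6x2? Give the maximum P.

x1 = 10, x2 = 2, maximum P = 182

Corner points and P = 17x1 + 6x2:
  (0, 6) → P = 36
  (0, 2) → P = 12
  (10, 2) → P = 182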